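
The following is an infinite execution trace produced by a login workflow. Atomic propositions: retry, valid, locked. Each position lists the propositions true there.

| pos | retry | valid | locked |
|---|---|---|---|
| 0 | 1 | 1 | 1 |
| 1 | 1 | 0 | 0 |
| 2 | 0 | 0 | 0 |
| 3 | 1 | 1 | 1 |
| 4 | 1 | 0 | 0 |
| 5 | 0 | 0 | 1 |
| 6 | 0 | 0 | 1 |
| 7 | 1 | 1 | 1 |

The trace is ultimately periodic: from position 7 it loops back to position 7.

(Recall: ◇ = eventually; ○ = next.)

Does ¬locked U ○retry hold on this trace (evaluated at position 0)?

Walking from position 0: ○retry first holds at position 0, and ¬locked holds at every earlier position along the way, so ¬locked U ○retry holds.

Holds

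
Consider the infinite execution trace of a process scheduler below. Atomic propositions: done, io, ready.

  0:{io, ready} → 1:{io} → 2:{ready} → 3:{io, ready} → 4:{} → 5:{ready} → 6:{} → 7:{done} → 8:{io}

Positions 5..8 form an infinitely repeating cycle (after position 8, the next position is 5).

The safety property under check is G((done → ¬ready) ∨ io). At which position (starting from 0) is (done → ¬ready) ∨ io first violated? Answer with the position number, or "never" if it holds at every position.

never

(done → ¬ready) ∨ io holds at every position 0..8, and those are all the positions the trace ever visits, so the invariant G((done → ¬ready) ∨ io) is never violated.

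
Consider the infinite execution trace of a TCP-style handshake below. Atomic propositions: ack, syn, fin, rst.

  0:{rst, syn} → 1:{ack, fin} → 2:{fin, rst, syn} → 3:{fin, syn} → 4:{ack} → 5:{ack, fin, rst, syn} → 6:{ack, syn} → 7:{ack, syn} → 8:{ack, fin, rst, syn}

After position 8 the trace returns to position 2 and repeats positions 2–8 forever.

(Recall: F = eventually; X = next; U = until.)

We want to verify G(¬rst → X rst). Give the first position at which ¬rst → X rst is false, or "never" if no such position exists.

Check ¬rst → X rst at each position in order: 0 ✓, 1 ✓, 2 ✓.
At position 3 the labels are {fin, syn} and the next position 4 has {ack}, so ¬rst → X rst is false there. This is the first violation.

3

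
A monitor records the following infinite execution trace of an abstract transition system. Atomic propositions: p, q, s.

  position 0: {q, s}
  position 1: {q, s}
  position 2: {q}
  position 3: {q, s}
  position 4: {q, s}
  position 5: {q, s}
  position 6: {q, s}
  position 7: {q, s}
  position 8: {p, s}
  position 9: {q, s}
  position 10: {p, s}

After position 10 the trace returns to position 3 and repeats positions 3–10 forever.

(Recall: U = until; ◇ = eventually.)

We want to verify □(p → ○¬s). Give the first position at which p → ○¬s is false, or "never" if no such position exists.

8

Check p → ○¬s at each position in order: 0 ✓, 1 ✓, 2 ✓, 3 ✓, 4 ✓, 5 ✓, 6 ✓, 7 ✓.
At position 8 the labels are {p, s} and the next position 9 has {q, s}, so p → ○¬s is false there. This is the first violation.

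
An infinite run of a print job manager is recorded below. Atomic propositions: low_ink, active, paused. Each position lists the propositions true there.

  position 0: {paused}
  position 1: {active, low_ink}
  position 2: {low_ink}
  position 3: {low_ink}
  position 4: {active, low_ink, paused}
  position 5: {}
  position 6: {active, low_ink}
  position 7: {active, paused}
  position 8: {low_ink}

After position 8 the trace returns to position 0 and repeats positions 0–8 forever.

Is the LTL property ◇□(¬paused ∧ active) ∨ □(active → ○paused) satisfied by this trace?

□(¬paused ∧ active) is false at every position 0..8, so it never becomes true and ◇□(¬paused ∧ active) fails.
active → ○paused must hold at every position from 0 onward. It fails at position 1, so □(active → ○paused) is false.
Positions where active holds: 1, 4, 6, 7.
Check ○paused at each: 1→fails, 4→fails, 6→ok, 7→fails.
At position 0: ◇□(¬paused ∧ active) is false; □(active → ○paused) is false; so ◇□(¬paused ∧ active) ∨ □(active → ○paused) is false.

Violated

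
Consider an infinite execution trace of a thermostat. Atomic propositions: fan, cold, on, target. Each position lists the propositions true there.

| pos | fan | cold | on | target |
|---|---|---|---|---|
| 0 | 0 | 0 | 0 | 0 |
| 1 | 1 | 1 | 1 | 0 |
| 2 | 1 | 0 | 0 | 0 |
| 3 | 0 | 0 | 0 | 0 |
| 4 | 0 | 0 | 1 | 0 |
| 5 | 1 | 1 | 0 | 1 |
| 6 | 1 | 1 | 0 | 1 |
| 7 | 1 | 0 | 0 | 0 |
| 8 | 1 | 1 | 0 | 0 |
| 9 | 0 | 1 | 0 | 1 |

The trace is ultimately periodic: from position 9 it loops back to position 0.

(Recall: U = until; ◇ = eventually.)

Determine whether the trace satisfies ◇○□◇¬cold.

○□◇¬cold holds at position 0, which is reachable from 0, so ◇○□◇¬cold holds.

Satisfied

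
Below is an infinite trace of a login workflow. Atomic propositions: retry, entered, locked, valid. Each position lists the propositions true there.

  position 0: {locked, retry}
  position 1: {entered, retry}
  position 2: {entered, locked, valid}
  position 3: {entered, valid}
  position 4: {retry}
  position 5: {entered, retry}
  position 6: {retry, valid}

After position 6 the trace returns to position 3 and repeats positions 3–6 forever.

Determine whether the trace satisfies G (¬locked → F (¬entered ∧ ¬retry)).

¬locked → F (¬entered ∧ ¬retry) must hold at every position from 0 onward. It fails at position 1, so G (¬locked → F (¬entered ∧ ¬retry)) is false.
Positions where ¬locked holds: 1, 3, 4, 5, 6.
Check F (¬entered ∧ ¬retry) at each: 1→fails, 3→fails, 4→fails, 5→fails, 6→fails.

No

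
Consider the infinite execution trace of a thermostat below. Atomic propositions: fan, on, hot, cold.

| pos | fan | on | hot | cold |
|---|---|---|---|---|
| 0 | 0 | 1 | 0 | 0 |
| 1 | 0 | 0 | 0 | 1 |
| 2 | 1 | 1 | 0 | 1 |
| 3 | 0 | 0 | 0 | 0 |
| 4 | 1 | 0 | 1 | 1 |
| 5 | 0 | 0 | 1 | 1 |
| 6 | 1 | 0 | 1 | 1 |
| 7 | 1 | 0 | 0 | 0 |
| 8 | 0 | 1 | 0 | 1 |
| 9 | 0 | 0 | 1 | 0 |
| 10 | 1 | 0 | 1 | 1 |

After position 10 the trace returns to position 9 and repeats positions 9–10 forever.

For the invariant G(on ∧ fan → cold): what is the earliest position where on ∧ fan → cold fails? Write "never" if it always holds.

never

on ∧ fan → cold holds at every position 0..10, and those are all the positions the trace ever visits, so the invariant G(on ∧ fan → cold) is never violated.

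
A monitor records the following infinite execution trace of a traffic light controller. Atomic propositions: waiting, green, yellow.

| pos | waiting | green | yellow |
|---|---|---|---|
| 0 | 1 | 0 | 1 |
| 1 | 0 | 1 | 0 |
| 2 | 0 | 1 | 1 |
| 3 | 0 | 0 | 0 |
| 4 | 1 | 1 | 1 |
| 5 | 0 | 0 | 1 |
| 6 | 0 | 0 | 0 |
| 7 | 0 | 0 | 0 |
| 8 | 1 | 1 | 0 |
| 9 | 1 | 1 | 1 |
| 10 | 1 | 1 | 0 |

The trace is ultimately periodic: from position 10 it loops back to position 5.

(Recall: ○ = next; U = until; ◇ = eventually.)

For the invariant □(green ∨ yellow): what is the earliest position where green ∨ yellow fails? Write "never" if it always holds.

Check green ∨ yellow at each position in order: 0 ✓, 1 ✓, 2 ✓.
At position 3 the labels are {}, so green ∨ yellow is false there. This is the first violation.

3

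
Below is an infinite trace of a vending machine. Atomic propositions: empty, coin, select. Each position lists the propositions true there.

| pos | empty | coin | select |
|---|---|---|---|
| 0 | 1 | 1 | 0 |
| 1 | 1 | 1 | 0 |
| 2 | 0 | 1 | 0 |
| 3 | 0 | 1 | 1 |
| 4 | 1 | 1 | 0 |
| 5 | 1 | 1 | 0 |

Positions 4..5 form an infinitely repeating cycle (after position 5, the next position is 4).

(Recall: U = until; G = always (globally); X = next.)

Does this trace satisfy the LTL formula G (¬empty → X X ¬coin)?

¬empty → X X ¬coin must hold at every position from 0 onward. It fails at position 2, so G (¬empty → X X ¬coin) is false.
Positions where ¬empty holds: 2, 3.
Check X X ¬coin at each: 2→fails, 3→fails.

No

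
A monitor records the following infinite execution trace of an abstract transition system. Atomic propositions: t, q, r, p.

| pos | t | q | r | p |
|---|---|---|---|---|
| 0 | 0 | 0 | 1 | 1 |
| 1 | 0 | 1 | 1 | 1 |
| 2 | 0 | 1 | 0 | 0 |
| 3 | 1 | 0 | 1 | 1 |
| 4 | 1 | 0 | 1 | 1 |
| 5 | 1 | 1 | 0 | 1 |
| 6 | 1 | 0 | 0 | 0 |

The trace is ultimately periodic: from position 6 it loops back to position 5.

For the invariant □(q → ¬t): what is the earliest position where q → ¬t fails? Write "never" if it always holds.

Check q → ¬t at each position in order: 0 ✓, 1 ✓, 2 ✓, 3 ✓, 4 ✓.
At position 5 the labels are {p, q, t}, so q → ¬t is false there. This is the first violation.

5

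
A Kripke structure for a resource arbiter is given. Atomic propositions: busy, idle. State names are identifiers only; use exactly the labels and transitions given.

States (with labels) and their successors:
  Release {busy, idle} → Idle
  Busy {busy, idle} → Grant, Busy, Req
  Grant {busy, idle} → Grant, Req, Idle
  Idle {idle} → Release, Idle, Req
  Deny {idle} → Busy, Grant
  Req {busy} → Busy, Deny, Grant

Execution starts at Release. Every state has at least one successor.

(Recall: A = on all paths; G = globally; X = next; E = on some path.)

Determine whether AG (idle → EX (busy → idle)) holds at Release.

Yes

States satisfying idle → EX (busy → idle): {Release, Busy, Grant, Idle, Deny, Req}.
States satisfying AG (idle → EX (busy → idle)): {Release, Busy, Grant, Idle, Deny, Req}.
Every state reachable from Release satisfies idle → EX (busy → idle).
Release ∈ Sat(AG (idle → EX (busy → idle))).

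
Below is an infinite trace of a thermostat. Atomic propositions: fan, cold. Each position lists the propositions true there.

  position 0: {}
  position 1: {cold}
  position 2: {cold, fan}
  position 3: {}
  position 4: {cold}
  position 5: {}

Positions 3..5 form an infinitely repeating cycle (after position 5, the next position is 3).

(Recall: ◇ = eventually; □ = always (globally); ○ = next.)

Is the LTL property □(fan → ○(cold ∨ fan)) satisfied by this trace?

fan → ○(cold ∨ fan) must hold at every position from 0 onward. It fails at position 2, so □(fan → ○(cold ∨ fan)) is false.
Positions where fan holds: 2.
Check ○(cold ∨ fan) at each: 2→fails.

Violated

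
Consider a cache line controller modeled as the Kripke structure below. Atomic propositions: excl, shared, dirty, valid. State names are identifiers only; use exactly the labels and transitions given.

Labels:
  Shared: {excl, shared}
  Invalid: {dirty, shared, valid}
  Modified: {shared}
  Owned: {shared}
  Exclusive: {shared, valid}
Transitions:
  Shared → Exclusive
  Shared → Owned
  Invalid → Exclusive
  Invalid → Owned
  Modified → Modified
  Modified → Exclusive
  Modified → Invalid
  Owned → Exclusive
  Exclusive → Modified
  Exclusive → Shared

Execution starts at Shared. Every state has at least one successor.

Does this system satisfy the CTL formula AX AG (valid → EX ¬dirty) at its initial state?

States satisfying AG (valid → EX ¬dirty): {Shared, Invalid, Modified, Owned, Exclusive}.
States satisfying AX AG (valid → EX ¬dirty): {Shared, Invalid, Modified, Owned, Exclusive}.
Shared ∈ Sat(AX AG (valid → EX ¬dirty)).

Yes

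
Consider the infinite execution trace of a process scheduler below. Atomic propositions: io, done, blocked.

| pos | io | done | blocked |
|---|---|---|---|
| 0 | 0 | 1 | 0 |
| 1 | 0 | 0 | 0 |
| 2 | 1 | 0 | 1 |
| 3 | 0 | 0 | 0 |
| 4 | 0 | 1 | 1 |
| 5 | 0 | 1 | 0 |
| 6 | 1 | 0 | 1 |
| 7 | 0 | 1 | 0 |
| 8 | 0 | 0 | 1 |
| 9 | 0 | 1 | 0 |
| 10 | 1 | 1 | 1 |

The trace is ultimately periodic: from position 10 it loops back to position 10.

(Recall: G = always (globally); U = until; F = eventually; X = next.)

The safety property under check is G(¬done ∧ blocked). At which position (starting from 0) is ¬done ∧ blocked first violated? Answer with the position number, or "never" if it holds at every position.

0

At position 0 the labels are {done}, so ¬done ∧ blocked is false there. This is the first violation.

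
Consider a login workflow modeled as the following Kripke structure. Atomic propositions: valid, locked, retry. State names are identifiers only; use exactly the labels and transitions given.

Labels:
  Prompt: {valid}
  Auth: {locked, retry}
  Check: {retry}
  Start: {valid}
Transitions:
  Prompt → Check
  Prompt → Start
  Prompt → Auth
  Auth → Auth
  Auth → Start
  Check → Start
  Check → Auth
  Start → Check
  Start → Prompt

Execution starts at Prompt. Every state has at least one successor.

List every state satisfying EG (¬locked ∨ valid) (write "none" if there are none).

{Prompt, Check, Start}

States satisfying ¬locked ∨ valid: {Prompt, Check, Start}.
States satisfying EG (¬locked ∨ valid): {Prompt, Check, Start}.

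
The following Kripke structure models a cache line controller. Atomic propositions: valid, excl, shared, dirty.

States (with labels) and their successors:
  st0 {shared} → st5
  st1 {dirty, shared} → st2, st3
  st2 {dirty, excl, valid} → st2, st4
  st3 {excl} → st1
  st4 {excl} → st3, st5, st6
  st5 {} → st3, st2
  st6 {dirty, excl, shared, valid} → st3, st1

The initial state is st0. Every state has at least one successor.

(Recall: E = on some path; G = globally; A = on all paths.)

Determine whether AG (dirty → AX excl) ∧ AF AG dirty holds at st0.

Violated

States satisfying dirty → AX excl: {st0, st1, st2, st3, st4, st5}.
States satisfying AG (dirty → AX excl): ∅.
States satisfying AG dirty: ∅.
States satisfying AF AG dirty: ∅.
States satisfying AG (dirty → AX excl) ∧ AF AG dirty: ∅.
st0 ∉ Sat(AG (dirty → AX excl) ∧ AF AG dirty).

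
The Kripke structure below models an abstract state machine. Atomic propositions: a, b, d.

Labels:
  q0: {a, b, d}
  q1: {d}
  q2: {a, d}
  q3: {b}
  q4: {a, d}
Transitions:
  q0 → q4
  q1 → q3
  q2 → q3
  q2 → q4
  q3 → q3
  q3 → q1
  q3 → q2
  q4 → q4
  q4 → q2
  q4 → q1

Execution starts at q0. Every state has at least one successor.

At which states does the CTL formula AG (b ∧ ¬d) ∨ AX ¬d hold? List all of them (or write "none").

States satisfying b ∧ ¬d: {q3}.
States satisfying AG (b ∧ ¬d): ∅.
States satisfying ¬d: {q3}.
States satisfying AX ¬d: {q1}.
States satisfying AG (b ∧ ¬d) ∨ AX ¬d: {q1}.

{q1}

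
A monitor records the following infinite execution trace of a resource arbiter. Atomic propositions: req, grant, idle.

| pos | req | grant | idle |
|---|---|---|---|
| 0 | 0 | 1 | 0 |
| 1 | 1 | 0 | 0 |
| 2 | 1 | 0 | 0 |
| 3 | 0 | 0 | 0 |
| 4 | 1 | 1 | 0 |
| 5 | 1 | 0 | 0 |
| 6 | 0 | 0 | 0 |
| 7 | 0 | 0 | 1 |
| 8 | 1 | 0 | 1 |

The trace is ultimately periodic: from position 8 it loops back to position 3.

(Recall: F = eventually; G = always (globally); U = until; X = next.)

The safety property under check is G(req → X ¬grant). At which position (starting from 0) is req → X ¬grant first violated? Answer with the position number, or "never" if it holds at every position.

never

req → X ¬grant holds at every position 0..8, and those are all the positions the trace ever visits, so the invariant G(req → X ¬grant) is never violated.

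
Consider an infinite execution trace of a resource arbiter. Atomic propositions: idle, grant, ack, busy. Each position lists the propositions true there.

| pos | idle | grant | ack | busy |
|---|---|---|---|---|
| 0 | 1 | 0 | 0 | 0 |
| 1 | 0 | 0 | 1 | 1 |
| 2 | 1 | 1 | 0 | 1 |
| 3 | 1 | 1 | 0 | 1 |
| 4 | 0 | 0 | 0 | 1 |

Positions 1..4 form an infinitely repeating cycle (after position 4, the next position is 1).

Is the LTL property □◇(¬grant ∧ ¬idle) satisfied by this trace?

Yes

◇(¬grant ∧ ¬idle) holds at every position 0..4, and those are all positions ever visited, so □◇(¬grant ∧ ¬idle) holds.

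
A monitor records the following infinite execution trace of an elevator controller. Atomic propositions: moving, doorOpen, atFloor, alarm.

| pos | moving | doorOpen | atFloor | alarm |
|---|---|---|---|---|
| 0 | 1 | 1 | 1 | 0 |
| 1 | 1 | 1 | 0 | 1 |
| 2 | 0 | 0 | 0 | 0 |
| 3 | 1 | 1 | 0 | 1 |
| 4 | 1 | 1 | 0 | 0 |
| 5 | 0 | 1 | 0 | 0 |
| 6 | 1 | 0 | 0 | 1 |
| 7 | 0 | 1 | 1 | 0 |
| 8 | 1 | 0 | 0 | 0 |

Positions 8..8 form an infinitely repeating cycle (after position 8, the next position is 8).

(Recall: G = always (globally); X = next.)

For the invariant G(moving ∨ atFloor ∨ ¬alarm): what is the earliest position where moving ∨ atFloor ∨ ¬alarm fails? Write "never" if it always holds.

never

moving ∨ atFloor ∨ ¬alarm holds at every position 0..8, and those are all the positions the trace ever visits, so the invariant G(moving ∨ atFloor ∨ ¬alarm) is never violated.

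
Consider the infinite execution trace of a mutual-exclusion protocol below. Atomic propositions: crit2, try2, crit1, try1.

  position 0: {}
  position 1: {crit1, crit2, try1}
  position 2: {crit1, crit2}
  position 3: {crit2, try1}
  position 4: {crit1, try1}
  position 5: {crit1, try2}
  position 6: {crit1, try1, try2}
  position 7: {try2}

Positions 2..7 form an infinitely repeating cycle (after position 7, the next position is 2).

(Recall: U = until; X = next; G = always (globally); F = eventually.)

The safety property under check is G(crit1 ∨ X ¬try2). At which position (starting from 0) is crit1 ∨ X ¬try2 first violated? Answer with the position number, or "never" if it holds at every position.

crit1 ∨ X ¬try2 holds at every position 0..7, and those are all the positions the trace ever visits, so the invariant G(crit1 ∨ X ¬try2) is never violated.

never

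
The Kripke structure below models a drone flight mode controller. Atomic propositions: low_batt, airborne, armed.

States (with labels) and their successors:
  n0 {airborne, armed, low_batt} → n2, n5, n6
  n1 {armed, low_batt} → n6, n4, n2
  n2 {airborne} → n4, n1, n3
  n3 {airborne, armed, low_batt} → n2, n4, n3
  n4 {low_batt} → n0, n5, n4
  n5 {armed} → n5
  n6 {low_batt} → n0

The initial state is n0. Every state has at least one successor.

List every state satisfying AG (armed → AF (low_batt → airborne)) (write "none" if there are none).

States satisfying armed → AF (low_batt → airborne): {n0, n2, n3, n4, n5, n6}.
States satisfying AG (armed → AF (low_batt → airborne)): {n5}.

{n5}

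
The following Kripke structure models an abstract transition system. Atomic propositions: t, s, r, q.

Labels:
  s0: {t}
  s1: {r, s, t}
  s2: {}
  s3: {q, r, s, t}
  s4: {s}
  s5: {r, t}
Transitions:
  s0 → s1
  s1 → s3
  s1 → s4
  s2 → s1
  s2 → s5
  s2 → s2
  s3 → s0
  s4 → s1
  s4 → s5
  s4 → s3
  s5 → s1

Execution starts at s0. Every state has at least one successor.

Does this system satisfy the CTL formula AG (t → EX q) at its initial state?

States satisfying t → EX q: {s1, s2, s4}.
States satisfying AG (t → EX q): ∅.
s0 is reachable from s0 and violates t → EX q, so AG fails at s0.
s0 ∉ Sat(AG (t → EX q)).

Does not hold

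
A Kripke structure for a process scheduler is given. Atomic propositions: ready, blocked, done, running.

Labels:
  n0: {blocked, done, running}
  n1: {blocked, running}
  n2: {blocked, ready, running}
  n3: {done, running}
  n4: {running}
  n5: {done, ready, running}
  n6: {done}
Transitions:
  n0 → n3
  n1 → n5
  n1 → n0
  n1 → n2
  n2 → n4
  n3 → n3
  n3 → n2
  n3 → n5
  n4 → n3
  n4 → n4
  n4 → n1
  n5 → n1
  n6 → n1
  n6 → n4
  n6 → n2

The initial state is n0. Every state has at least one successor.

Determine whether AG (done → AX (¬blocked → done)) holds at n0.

States satisfying done → AX (¬blocked → done): {n0, n1, n2, n3, n4, n5}.
States satisfying AG (done → AX (¬blocked → done)): {n0, n1, n2, n3, n4, n5}.
Every state reachable from n0 satisfies done → AX (¬blocked → done).
n0 ∈ Sat(AG (done → AX (¬blocked → done))).

Satisfied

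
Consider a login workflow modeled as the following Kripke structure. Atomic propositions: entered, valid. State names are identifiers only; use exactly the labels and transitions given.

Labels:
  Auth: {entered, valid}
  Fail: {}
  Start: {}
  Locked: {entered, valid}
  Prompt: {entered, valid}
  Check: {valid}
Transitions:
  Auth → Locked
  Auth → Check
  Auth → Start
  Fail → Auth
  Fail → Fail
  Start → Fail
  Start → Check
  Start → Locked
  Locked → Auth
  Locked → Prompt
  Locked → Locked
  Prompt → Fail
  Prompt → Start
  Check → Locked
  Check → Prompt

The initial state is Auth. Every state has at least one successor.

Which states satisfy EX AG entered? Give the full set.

none

States satisfying AG entered: ∅.
States satisfying EX AG entered: ∅.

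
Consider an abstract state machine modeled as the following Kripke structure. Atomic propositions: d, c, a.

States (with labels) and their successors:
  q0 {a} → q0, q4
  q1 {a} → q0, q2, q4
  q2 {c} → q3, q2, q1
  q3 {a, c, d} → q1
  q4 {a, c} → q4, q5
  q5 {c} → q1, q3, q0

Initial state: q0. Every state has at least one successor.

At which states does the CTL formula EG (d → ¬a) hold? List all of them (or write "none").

{q0, q1, q2, q4, q5}

States satisfying d → ¬a: {q0, q1, q2, q4, q5}.
States satisfying EG (d → ¬a): {q0, q1, q2, q4, q5}.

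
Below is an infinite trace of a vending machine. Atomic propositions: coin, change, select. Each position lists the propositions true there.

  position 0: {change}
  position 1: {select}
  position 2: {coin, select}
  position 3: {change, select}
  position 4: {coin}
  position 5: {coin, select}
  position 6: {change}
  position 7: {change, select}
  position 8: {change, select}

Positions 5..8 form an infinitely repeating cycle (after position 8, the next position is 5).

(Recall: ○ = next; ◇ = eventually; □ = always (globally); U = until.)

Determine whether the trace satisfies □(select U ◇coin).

select U ◇coin holds at every position 0..8, and those are all positions ever visited, so □(select U ◇coin) holds.

Holds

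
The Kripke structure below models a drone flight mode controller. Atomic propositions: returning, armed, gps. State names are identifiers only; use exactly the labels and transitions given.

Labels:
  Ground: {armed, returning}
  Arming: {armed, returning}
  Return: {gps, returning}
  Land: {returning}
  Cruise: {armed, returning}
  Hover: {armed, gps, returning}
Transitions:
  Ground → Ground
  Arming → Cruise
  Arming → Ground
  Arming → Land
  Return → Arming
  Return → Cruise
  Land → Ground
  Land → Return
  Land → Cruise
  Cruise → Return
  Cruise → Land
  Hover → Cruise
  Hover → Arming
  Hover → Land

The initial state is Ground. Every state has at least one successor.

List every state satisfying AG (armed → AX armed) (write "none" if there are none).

States satisfying armed → AX armed: {Ground, Return, Land}.
States satisfying AG (armed → AX armed): {Ground}.

{Ground}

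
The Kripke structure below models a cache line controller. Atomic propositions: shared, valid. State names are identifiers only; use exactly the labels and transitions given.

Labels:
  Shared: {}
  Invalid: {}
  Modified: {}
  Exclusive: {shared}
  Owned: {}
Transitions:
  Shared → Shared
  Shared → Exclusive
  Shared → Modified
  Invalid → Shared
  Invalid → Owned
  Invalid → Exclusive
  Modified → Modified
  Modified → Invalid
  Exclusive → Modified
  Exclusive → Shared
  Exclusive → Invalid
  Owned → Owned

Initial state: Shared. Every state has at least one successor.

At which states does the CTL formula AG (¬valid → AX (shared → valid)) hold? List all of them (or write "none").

{Owned}

States satisfying ¬valid → AX (shared → valid): {Modified, Exclusive, Owned}.
States satisfying AG (¬valid → AX (shared → valid)): {Owned}.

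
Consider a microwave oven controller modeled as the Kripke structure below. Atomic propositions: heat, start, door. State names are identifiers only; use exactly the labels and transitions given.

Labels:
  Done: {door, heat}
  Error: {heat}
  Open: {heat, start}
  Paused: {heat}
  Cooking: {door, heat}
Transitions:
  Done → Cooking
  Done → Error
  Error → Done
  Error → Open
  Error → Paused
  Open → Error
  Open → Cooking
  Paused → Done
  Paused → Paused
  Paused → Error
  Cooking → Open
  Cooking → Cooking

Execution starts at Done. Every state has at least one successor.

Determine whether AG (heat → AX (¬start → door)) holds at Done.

States satisfying heat → AX (¬start → door): {Cooking}.
States satisfying AG (heat → AX (¬start → door)): ∅.
Done is reachable from Done and violates heat → AX (¬start → door), so AG fails at Done.
Done ∉ Sat(AG (heat → AX (¬start → door))).

Violated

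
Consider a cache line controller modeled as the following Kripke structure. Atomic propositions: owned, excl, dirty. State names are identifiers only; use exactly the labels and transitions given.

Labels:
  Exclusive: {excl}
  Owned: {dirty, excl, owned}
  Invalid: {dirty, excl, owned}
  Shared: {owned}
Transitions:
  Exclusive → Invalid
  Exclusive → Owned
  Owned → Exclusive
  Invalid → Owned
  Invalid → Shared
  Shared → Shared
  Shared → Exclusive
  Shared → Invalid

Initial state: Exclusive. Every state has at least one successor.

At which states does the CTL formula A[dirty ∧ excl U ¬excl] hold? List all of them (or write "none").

{Shared}

States satisfying dirty ∧ excl: {Owned, Invalid}.
States satisfying ¬excl: {Shared}.
States satisfying A[dirty ∧ excl U ¬excl]: {Shared}.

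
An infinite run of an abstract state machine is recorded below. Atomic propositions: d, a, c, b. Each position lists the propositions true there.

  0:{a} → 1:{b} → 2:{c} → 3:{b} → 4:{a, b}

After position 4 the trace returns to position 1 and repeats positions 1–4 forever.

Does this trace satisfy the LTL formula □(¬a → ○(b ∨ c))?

¬a → ○(b ∨ c) holds at every position 0..4, and those are all positions ever visited, so □(¬a → ○(b ∨ c)) holds.
Positions where ¬a holds: 1, 2, 3.
Check ○(b ∨ c) at each: 1→ok, 2→ok, 3→ok.

Yes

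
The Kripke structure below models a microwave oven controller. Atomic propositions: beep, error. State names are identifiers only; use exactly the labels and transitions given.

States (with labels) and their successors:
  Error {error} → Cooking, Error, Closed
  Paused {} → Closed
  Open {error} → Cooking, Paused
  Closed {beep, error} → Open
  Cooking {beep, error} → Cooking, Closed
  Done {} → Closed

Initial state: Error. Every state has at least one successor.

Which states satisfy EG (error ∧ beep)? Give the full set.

{Cooking}

States satisfying error ∧ beep: {Closed, Cooking}.
States satisfying EG (error ∧ beep): {Cooking}.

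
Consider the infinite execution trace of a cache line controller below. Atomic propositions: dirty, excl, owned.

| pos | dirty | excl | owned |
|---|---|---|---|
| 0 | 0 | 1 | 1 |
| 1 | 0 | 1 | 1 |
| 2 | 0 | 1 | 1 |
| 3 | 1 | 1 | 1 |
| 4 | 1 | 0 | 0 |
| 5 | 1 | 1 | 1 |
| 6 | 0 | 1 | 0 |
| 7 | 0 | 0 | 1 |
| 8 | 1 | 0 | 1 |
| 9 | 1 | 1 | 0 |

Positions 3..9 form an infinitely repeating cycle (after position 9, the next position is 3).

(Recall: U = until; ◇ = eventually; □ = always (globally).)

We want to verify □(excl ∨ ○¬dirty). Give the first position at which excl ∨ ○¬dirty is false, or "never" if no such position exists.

4

Check excl ∨ ○¬dirty at each position in order: 0 ✓, 1 ✓, 2 ✓, 3 ✓.
At position 4 the labels are {dirty} and the next position 5 has {dirty, excl, owned}, so excl ∨ ○¬dirty is false there. This is the first violation.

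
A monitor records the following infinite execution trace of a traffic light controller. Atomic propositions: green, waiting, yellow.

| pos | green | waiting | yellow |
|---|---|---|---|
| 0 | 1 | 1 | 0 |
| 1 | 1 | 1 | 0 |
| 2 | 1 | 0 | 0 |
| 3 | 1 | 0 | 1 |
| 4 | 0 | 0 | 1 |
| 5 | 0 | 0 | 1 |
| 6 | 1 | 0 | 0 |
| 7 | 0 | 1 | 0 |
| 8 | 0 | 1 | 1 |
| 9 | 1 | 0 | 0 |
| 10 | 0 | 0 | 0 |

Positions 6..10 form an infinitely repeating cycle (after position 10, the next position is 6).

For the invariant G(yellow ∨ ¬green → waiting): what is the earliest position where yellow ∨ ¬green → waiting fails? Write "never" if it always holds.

Check yellow ∨ ¬green → waiting at each position in order: 0 ✓, 1 ✓, 2 ✓.
At position 3 the labels are {green, yellow}, so yellow ∨ ¬green → waiting is false there. This is the first violation.

3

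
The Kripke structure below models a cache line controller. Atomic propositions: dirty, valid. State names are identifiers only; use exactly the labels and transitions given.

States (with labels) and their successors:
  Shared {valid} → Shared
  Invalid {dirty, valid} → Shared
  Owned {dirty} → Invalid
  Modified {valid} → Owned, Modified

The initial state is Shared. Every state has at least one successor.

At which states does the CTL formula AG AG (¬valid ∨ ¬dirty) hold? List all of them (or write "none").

{Shared}

States satisfying AG (¬valid ∨ ¬dirty): {Shared}.
States satisfying AG AG (¬valid ∨ ¬dirty): {Shared}.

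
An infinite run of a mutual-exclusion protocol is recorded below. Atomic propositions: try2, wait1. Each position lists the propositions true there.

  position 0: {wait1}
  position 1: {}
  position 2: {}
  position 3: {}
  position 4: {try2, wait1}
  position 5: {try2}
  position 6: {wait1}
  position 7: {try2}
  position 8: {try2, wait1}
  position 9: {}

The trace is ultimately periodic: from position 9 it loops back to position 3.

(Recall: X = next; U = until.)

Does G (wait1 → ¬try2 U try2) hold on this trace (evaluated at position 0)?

Satisfied

wait1 → ¬try2 U try2 holds at every position 0..9, and those are all positions ever visited, so G (wait1 → ¬try2 U try2) holds.
Positions where wait1 holds: 0, 4, 6, 8.
Check ¬try2 U try2 at each: 0→ok, 4→ok, 6→ok, 8→ok.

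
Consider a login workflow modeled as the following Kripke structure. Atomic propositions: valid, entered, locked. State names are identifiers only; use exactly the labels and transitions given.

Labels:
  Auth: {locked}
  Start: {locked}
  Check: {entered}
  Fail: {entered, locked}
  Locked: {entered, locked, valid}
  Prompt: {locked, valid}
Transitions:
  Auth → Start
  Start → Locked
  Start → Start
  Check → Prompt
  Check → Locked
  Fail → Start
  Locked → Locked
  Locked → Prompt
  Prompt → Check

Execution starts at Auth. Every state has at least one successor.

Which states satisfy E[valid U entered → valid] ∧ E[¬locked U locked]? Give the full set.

States satisfying valid: {Locked, Prompt}.
States satisfying entered → valid: {Auth, Start, Locked, Prompt}.
States satisfying E[valid U entered → valid]: {Auth, Start, Locked, Prompt}.
States satisfying ¬locked: {Check}.
States satisfying locked: {Auth, Start, Fail, Locked, Prompt}.
States satisfying E[¬locked U locked]: {Auth, Start, Check, Fail, Locked, Prompt}.
States satisfying E[valid U entered → valid] ∧ E[¬locked U locked]: {Auth, Start, Locked, Prompt}.

{Auth, Start, Locked, Prompt}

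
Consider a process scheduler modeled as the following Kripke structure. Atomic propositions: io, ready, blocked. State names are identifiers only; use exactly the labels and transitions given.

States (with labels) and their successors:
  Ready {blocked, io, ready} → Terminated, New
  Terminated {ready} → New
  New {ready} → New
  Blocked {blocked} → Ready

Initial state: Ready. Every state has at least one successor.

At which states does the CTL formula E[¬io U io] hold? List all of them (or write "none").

States satisfying ¬io: {Terminated, New, Blocked}.
States satisfying io: {Ready}.
States satisfying E[¬io U io]: {Ready, Blocked}.

{Ready, Blocked}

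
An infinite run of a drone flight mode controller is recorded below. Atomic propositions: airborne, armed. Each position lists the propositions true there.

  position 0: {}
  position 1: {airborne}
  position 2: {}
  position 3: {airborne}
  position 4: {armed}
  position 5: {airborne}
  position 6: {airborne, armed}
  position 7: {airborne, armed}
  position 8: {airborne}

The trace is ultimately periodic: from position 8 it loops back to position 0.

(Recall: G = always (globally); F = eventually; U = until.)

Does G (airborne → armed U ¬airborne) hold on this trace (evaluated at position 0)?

airborne → armed U ¬airborne must hold at every position from 0 onward. It fails at position 1, so G (airborne → armed U ¬airborne) is false.
Positions where airborne holds: 1, 3, 5, 6, 7, 8.
Check armed U ¬airborne at each: 1→fails, 3→fails, 5→fails, 6→fails, 7→fails, 8→fails.

No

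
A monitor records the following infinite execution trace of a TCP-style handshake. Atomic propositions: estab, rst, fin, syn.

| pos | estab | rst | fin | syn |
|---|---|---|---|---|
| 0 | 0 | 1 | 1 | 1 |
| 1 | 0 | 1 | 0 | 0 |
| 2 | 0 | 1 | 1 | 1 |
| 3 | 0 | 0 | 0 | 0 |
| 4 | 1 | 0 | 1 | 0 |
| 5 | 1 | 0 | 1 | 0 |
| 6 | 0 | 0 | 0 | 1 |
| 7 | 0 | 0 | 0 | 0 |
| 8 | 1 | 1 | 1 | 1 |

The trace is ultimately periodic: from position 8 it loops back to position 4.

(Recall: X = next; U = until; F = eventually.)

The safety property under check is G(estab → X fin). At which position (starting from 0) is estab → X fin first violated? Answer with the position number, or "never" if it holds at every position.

5

Check estab → X fin at each position in order: 0 ✓, 1 ✓, 2 ✓, 3 ✓, 4 ✓.
At position 5 the labels are {estab, fin} and the next position 6 has {syn}, so estab → X fin is false there. This is the first violation.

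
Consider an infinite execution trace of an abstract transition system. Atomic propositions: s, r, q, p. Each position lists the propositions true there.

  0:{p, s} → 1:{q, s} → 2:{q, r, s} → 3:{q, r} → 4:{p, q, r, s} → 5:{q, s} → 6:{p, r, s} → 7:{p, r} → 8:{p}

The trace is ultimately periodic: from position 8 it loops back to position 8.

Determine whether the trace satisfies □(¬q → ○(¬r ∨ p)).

¬q → ○(¬r ∨ p) holds at every position 0..8, and those are all positions ever visited, so □(¬q → ○(¬r ∨ p)) holds.
Positions where ¬q holds: 0, 6, 7, 8.
Check ○(¬r ∨ p) at each: 0→ok, 6→ok, 7→ok, 8→ok.

Satisfied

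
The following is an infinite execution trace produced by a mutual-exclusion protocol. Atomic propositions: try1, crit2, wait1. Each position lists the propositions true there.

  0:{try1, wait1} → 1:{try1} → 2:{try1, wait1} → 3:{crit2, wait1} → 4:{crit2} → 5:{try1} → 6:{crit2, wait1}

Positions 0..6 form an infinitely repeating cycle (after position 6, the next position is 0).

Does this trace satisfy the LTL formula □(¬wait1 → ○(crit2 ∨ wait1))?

No

¬wait1 → ○(crit2 ∨ wait1) must hold at every position from 0 onward. It fails at position 4, so □(¬wait1 → ○(crit2 ∨ wait1)) is false.
Positions where ¬wait1 holds: 1, 4, 5.
Check ○(crit2 ∨ wait1) at each: 1→ok, 4→fails, 5→ok.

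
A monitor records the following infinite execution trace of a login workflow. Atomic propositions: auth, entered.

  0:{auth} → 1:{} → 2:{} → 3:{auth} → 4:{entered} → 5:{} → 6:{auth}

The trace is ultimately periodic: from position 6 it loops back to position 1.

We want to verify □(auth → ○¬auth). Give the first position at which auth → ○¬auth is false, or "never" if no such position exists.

never

auth → ○¬auth holds at every position 0..6, and those are all the positions the trace ever visits, so the invariant □(auth → ○¬auth) is never violated.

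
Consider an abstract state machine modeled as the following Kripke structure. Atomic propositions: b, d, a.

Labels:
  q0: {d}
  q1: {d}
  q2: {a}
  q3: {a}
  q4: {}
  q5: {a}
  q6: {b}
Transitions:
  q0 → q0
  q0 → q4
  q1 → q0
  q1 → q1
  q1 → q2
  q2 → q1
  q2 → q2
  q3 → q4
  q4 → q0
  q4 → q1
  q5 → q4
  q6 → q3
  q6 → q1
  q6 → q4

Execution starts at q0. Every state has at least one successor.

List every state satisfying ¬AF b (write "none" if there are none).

States satisfying b: {q6}.
States satisfying AF b: {q6}.
States satisfying ¬AF b: {q0, q1, q2, q3, q4, q5}.

{q0, q1, q2, q3, q4, q5}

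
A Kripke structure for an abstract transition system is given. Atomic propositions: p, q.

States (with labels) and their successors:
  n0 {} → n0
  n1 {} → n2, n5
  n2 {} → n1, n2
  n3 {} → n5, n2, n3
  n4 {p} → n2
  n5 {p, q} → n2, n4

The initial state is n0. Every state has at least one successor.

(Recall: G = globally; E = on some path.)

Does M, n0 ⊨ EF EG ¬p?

Yes

States satisfying EG ¬p: {n0, n1, n2, n3}.
States satisfying EF EG ¬p: {n0, n1, n2, n3, n4, n5}.
Some path from n0 reaches a state where EG ¬p holds.
n0 ∈ Sat(EF EG ¬p).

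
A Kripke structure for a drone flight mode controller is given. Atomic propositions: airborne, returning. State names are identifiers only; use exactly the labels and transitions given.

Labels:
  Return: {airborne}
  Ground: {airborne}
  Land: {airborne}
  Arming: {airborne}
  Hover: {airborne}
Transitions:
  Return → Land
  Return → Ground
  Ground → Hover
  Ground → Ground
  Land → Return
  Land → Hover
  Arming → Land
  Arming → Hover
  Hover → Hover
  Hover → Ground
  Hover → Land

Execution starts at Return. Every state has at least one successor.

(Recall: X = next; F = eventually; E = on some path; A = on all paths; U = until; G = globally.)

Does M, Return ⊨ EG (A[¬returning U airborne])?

Satisfied

States satisfying A[¬returning U airborne]: {Return, Ground, Land, Arming, Hover}.
States satisfying EG (A[¬returning U airborne]): {Return, Ground, Land, Arming, Hover}.
Return ∈ Sat(EG (A[¬returning U airborne])).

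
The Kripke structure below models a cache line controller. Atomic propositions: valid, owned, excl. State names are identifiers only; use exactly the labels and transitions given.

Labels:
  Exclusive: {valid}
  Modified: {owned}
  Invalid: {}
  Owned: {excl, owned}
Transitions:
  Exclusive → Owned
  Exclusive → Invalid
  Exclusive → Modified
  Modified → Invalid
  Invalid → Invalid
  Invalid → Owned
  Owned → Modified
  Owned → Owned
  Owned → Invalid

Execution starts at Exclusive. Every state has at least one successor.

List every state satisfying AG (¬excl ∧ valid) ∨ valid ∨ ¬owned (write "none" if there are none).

States satisfying ¬excl ∧ valid: {Exclusive}.
States satisfying AG (¬excl ∧ valid): ∅.
States satisfying ¬owned: {Exclusive, Invalid}.
States satisfying valid ∨ ¬owned: {Exclusive, Invalid}.
States satisfying AG (¬excl ∧ valid) ∨ valid ∨ ¬owned: {Exclusive, Invalid}.

{Exclusive, Invalid}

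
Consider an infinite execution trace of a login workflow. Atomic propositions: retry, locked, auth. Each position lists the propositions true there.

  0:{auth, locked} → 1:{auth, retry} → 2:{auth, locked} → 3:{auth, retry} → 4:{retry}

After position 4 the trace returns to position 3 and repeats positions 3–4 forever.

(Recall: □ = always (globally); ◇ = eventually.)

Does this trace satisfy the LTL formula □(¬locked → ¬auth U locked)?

Violated

¬locked → ¬auth U locked must hold at every position from 0 onward. It fails at position 1, so □(¬locked → ¬auth U locked) is false.
Positions where ¬locked holds: 1, 3, 4.
Check ¬auth U locked at each: 1→fails, 3→fails, 4→fails.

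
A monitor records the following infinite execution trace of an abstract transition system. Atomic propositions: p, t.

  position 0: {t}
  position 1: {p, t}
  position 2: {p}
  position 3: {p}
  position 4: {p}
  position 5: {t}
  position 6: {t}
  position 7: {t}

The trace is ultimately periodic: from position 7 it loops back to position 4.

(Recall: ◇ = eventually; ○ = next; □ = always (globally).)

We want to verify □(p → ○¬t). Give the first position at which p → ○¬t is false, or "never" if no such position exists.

4

Check p → ○¬t at each position in order: 0 ✓, 1 ✓, 2 ✓, 3 ✓.
At position 4 the labels are {p} and the next position 5 has {t}, so p → ○¬t is false there. This is the first violation.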